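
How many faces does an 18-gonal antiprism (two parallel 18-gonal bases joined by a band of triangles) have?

An antiprism on an n-gon has two n-gon caps and 2n triangles: V = 2·18 = 36, E = 4·18 = 72, F = 2·18 + 2 = 38.

38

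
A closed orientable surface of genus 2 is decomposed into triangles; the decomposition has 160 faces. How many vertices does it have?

χ = 2 − 2·2 = -2, and every face is a triangle so 3F = 2E.
E = 3·160/2 = 240. Then V = -2 + E − F = -2 + 240 − 160 = 78.

78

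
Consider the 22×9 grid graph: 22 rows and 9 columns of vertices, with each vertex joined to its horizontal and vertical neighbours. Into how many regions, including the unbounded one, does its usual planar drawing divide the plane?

The grid has V = 22·9 = 198 vertices and E = 22·8 + 9·21 = 365 edges.
F = 2 − V + E = 2 − 198 + 365 = 169.

169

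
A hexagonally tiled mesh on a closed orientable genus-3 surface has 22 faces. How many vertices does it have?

χ = 2 − 2·3 = -4, and every face is a hexagon so 6F = 2E.
E = 6·22/2 = 66. Then V = -4 + E − F = -4 + 66 − 22 = 40.

40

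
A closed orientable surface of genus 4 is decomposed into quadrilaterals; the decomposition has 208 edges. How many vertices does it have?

98

χ = 2 − 2·4 = -6, and every face is a square so 4F = 2E.
F = 2E/4 = 104. Then V = -6 + E − F = -6 + 208 − 104 = 98.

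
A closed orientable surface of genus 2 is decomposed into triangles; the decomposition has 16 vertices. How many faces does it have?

χ = 2 − 2·2 = -2, and every face is a triangle so 3F = 2E.
V − E + F = -2 with E = 3F/2 gives 16 − (3/2 − 1)·F = -2, so F = 36 and E = 54.

36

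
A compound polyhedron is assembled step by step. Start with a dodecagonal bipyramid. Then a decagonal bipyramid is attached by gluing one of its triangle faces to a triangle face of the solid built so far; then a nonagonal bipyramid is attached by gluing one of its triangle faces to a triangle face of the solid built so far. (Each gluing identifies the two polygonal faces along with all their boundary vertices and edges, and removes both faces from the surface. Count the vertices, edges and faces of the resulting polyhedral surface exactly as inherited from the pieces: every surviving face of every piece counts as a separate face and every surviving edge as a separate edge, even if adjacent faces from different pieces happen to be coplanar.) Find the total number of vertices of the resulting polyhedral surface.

A dodecagonal bipyramid: V=14, E=36, F=24.
Attach a decagonal bipyramid (V=12, E=30, F=20) along a 3-gon: merge 3 vertices and 3 edges, delete both glued faces → V=23, E=63, F=42.
Attach a nonagonal bipyramid (V=11, E=27, F=18) along a 3-gon: merge 3 vertices and 3 edges, delete both glued faces → V=31, E=87, F=58.
Check: V − E + F = 31 − 87 + 58 = 2.

31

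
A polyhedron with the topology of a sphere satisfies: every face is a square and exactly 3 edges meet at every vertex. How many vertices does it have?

Each face has 4 edges and each edge borders two faces, so 2E = 4F.
Each vertex has degree 3, so 3V = 2E and hence V = 4F/3.
Euler: V − E + F = 2 ⇒ (4F/3) − (4F/2) + F = 2.
Multiply by 6: (8 − 12 + 6)F = 12, i.e. 2F = 12.
So F = 6, E = 4·6/2 = 12, V = 4·6/3 = 8.

8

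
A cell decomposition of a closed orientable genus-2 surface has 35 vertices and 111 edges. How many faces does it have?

74

For a closed orientable surface of genus 2, χ = 2 − 2·2 = -2.
F = -2 − V + E = -2 − 35 + 111 = 74.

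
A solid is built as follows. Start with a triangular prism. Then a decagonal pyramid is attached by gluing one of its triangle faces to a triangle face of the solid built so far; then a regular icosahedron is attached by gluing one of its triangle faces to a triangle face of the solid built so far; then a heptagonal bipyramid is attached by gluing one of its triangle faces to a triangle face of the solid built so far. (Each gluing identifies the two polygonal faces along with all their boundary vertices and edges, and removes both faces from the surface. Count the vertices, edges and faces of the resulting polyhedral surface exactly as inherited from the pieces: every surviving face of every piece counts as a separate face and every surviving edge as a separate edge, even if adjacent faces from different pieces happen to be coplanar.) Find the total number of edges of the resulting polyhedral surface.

A triangular prism: V=6, E=9, F=5.
Attach a decagonal pyramid (V=11, E=20, F=11) along a 3-gon: merge 3 vertices and 3 edges, delete both glued faces → V=14, E=26, F=14.
Attach a regular icosahedron (V=12, E=30, F=20) along a 3-gon: merge 3 vertices and 3 edges, delete both glued faces → V=23, E=53, F=32.
Attach a heptagonal bipyramid (V=9, E=21, F=14) along a 3-gon: merge 3 vertices and 3 edges, delete both glued faces → V=29, E=71, F=44.
Check: V − E + F = 29 − 71 + 44 = 2.

71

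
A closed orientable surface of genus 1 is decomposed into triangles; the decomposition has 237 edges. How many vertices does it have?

79

χ = 2 − 2·1 = 0, and every face is a triangle so 3F = 2E.
F = 2E/3 = 158. Then V = 0 + E − F = 0 + 237 − 158 = 79.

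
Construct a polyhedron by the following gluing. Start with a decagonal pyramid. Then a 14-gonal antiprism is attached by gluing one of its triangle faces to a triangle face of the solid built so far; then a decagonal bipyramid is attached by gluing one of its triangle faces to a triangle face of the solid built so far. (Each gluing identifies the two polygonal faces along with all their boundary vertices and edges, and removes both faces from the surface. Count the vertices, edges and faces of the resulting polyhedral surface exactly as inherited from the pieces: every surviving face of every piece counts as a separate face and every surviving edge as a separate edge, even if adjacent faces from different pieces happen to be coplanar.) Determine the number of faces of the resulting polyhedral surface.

A decagonal pyramid: V=11, E=20, F=11.
Attach a 14-gonal antiprism (V=28, E=56, F=30) along a 3-gon: merge 3 vertices and 3 edges, delete both glued faces → V=36, E=73, F=39.
Attach a decagonal bipyramid (V=12, E=30, F=20) along a 3-gon: merge 3 vertices and 3 edges, delete both glued faces → V=45, E=100, F=57.
Check: V − E + F = 45 − 100 + 57 = 2.

57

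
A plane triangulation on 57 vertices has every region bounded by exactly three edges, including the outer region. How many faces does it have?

In a plane triangulation 3F = 2E and V − E + F = 2, so F = 2V − 4 = 2·57 − 4 = 110.

110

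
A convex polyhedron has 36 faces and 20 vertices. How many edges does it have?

Here V − E + F = 2.
E = V + F − (2) = 20 + 36 − (2) = 54.

54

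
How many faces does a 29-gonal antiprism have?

An antiprism on an n-gon has two n-gon caps and 2n triangles: V = 2·29 = 58, E = 4·29 = 116, F = 2·29 + 2 = 60.

60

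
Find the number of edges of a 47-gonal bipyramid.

141

A bipyramid over an n-gon has 2n triangular faces and n + 2 vertices: V = 47 + 2 = 49, E = 3·47 = 141, F = 2·47 = 94.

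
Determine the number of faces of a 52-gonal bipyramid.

104

A bipyramid over an n-gon has 2n triangular faces and n + 2 vertices: V = 52 + 2 = 54, E = 3·52 = 156, F = 2·52 = 104.
Check: V − E + F = 54 − 156 + 104 = 2.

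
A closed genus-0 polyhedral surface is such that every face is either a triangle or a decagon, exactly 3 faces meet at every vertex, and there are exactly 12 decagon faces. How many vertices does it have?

Let x be the number of triangles; then F = 12 + x.
Edge–face incidences: 2E = 10·12 + 3·x = 120 + 3x.
Every vertex has degree 3, so 3V = 2E.
Euler: V − E + F = 2 ⇒ (2E)/3 − E + (12 + x) = 2.
Multiply by 6: 2·(2E) − 3·(2E) + 6·(12 + x) = 12, i.e. 72 + 6x − (120 + 3x) = 12.
Collecting terms: 3x − 48 = 12, so 3x = 60, so x = 20.
Then 2E = 120 + 3·20 = 180, so E = 90, V = 2E/3 = 60, F = 12 + 20 = 32.

60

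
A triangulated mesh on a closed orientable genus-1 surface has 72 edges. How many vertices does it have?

χ = 2 − 2·1 = 0, and every face is a triangle so 3F = 2E.
F = 2E/3 = 48. Then V = 0 + E − F = 0 + 72 − 48 = 24.

24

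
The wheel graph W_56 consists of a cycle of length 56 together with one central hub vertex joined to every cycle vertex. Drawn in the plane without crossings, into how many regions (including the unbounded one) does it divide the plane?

57

W_56 has V = 56 + 1 = 57 vertices and E = 2·56 = 112 edges.
By Euler's formula F = 2 − V + E = 2 − 57 + 112 = 57.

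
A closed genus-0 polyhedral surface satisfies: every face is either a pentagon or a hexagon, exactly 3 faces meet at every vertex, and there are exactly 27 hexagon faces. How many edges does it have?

Let x be the number of pentagons; then F = 27 + x.
Edge–face incidences: 2E = 6·27 + 5·x = 162 + 5x.
Every vertex has degree 3, so 3V = 2E.
Euler: V − E + F = 2 ⇒ (2E)/3 − E + (27 + x) = 2.
Multiply by 6: 2·(2E) − 3·(2E) + 6·(27 + x) = 12, i.e. 162 + 6x − (162 + 5x) = 12.
Collecting terms: x = 12.
Then 2E = 162 + 5·12 = 222, so E = 111, V = 2E/3 = 74, F = 27 + 12 = 39.

111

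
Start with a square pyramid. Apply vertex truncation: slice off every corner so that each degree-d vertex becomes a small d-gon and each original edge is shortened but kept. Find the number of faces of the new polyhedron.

10

The base solid has V = 5, E = 8, F = 5.
Truncation replaces each original edge-end by a new vertex, so V′ = 2E = 16.
Each original edge survives, and each old vertex of degree d contributes d new edges; summing degrees gives Σd = 2E, so E′ = E + 2E = 3E = 24.
Each original face survives and each original vertex becomes one new face: F′ = F + V = 10.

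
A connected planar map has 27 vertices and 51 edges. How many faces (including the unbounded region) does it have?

26

Euler's formula for a connected plane graph: V − E + F = 2, so F = 2 − 27 + 51 = 26.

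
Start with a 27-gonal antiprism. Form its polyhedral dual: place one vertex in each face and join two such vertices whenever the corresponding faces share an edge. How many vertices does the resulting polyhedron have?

56

The base solid has V = 54, E = 108, F = 56.
The dual swaps V and F and preserves E: V′ = F = 56, E′ = E = 108, F′ = V = 54.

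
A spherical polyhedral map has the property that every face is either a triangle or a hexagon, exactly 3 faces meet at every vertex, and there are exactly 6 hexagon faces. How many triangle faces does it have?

Let x be the number of triangles; then F = 6 + x.
Edge–face incidences: 2E = 6·6 + 3·x = 36 + 3x.
Every vertex has degree 3, so 3V = 2E.
Euler: V − E + F = 2 ⇒ (2E)/3 − E + (6 + x) = 2.
Multiply by 6: 2·(2E) − 3·(2E) + 6·(6 + x) = 12, i.e. 36 + 6x − (36 + 3x) = 12.
Collecting terms: 3x = 12, so x = 4.
Then 2E = 36 + 3·4 = 48, so E = 24, V = 2E/3 = 16, F = 6 + 4 = 10.

4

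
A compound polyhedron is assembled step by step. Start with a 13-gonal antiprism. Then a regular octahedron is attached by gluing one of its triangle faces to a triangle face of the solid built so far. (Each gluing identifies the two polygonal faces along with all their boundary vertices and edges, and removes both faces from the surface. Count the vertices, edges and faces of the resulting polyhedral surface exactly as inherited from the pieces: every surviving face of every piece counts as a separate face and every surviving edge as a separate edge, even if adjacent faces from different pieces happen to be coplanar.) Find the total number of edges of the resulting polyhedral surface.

A 13-gonal antiprism: V=26, E=52, F=28.
Attach a regular octahedron (V=6, E=12, F=8) along a 3-gon: merge 3 vertices and 3 edges, delete both glued faces → V=29, E=61, F=34.
Check: V − E + F = 29 − 61 + 34 = 2.

61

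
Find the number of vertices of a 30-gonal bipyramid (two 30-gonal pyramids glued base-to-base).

32

A bipyramid over an n-gon has 2n triangular faces and n + 2 vertices: V = 30 + 2 = 32, E = 3·30 = 90, F = 2·30 = 60.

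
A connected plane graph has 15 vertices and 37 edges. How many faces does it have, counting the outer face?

Euler's formula for a connected plane graph: V − E + F = 2, so F = 2 − 15 + 37 = 24.

24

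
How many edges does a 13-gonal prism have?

39

A prism on an n-gon has two n-gon bases and n rectangular sides: V = 2·13 = 26, E = 3·13 = 39, F = 13 + 2 = 15.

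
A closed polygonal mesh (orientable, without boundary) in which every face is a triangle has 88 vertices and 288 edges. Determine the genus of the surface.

5

Every face is a triangle and each edge borders two faces, so 3F = 2·288, giving F = 192.
χ = V − E + F = 88 − 288 + 192 = -8.
For a closed orientable surface χ = 2 − 2g, so g = (2 − (-8))/2 = 5.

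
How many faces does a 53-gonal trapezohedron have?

The n-trapezohedron (dual of the n-antiprism) has V = 2·53 + 2 = 108, E = 4·53 = 212, F = 2·53 = 106.
Check: V − E + F = 108 − 212 + 106 = 2.

106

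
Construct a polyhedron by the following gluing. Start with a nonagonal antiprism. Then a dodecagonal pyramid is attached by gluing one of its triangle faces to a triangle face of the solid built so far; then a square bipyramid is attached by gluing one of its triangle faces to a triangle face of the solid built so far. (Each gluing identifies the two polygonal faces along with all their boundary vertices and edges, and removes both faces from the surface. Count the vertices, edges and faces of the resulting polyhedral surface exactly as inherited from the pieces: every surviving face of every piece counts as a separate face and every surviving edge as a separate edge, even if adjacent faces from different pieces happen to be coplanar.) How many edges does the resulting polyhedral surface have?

A nonagonal antiprism: V=18, E=36, F=20.
Attach a dodecagonal pyramid (V=13, E=24, F=13) along a 3-gon: merge 3 vertices and 3 edges, delete both glued faces → V=28, E=57, F=31.
Attach a square bipyramid (V=6, E=12, F=8) along a 3-gon: merge 3 vertices and 3 edges, delete both glued faces → V=31, E=66, F=37.
Check: V − E + F = 31 − 66 + 37 = 2.

66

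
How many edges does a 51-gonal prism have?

153

A prism on an n-gon has two n-gon bases and n rectangular sides: V = 2·51 = 102, E = 3·51 = 153, F = 51 + 2 = 53.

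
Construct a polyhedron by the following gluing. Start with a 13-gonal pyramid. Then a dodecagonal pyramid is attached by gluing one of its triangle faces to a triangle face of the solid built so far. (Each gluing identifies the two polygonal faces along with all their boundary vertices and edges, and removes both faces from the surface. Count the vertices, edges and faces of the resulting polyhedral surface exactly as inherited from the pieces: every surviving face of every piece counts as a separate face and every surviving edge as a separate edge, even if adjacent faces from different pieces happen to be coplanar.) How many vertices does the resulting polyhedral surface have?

24

A 13-gonal pyramid: V=14, E=26, F=14.
Attach a dodecagonal pyramid (V=13, E=24, F=13) along a 3-gon: merge 3 vertices and 3 edges, delete both glued faces → V=24, E=47, F=25.
Check: V − E + F = 24 − 47 + 25 = 2.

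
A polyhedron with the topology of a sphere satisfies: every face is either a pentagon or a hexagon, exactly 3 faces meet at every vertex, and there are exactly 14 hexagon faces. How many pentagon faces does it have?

12

Let x be the number of pentagons; then F = 14 + x.
Edge–face incidences: 2E = 6·14 + 5·x = 84 + 5x.
Every vertex has degree 3, so 3V = 2E.
Euler: V − E + F = 2 ⇒ (2E)/3 − E + (14 + x) = 2.
Multiply by 6: 2·(2E) − 3·(2E) + 6·(14 + x) = 12, i.e. 84 + 6x − (84 + 5x) = 12.
Collecting terms: x = 12.
Then 2E = 84 + 5·12 = 144, so E = 72, V = 2E/3 = 48, F = 14 + 12 = 26.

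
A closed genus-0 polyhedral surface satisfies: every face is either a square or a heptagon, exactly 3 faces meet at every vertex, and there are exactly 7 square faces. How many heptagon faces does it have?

Let x be the number of heptagons; then F = 7 + x.
Edge–face incidences: 2E = 4·7 + 7·x = 28 + 7x.
Every vertex has degree 3, so 3V = 2E.
Euler: V − E + F = 2 ⇒ (2E)/3 − E + (7 + x) = 2.
Multiply by 6: 2·(2E) − 3·(2E) + 6·(7 + x) = 12, i.e. 42 + 6x − (28 + 7x) = 12.
Collecting terms: −x + 14 = 12, so −x = −2, so x = 2.
Then 2E = 28 + 7·2 = 42, so E = 21, V = 2E/3 = 14, F = 7 + 2 = 9.

2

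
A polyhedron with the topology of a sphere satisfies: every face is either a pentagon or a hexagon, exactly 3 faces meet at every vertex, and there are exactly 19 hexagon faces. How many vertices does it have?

Let x be the number of pentagons; then F = 19 + x.
Edge–face incidences: 2E = 6·19 + 5·x = 114 + 5x.
Every vertex has degree 3, so 3V = 2E.
Euler: V − E + F = 2 ⇒ (2E)/3 − E + (19 + x) = 2.
Multiply by 6: 2·(2E) − 3·(2E) + 6·(19 + x) = 12, i.e. 114 + 6x − (114 + 5x) = 12.
Collecting terms: x = 12.
Then 2E = 114 + 5·12 = 174, so E = 87, V = 2E/3 = 58, F = 19 + 12 = 31.

58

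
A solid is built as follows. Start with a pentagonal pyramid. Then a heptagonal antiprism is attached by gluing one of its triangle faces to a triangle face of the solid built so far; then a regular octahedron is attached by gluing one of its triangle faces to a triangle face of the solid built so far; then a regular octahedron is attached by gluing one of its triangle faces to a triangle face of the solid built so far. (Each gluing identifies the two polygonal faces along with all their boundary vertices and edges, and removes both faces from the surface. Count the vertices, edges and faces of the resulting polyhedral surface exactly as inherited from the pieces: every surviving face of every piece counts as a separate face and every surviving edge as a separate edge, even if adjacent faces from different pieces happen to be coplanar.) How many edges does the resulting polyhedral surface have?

A pentagonal pyramid: V=6, E=10, F=6.
Attach a heptagonal antiprism (V=14, E=28, F=16) along a 3-gon: merge 3 vertices and 3 edges, delete both glued faces → V=17, E=35, F=20.
Attach a regular octahedron (V=6, E=12, F=8) along a 3-gon: merge 3 vertices and 3 edges, delete both glued faces → V=20, E=44, F=26.
Attach a regular octahedron (V=6, E=12, F=8) along a 3-gon: merge 3 vertices and 3 edges, delete both glued faces → V=23, E=53, F=32.
Check: V − E + F = 23 − 53 + 32 = 2.

53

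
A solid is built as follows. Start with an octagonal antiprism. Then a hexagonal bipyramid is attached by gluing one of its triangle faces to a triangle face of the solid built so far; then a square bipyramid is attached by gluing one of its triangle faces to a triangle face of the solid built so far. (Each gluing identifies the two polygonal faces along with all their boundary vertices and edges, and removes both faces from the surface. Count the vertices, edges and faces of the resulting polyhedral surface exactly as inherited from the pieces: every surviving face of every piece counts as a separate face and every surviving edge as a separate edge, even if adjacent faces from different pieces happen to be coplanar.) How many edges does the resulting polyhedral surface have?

An octagonal antiprism: V=16, E=32, F=18.
Attach a hexagonal bipyramid (V=8, E=18, F=12) along a 3-gon: merge 3 vertices and 3 edges, delete both glued faces → V=21, E=47, F=28.
Attach a square bipyramid (V=6, E=12, F=8) along a 3-gon: merge 3 vertices and 3 edges, delete both glued faces → V=24, E=56, F=34.
Check: V − E + F = 24 − 56 + 34 = 2.

56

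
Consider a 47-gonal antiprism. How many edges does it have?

An antiprism on an n-gon has two n-gon caps and 2n triangles: V = 2·47 = 94, E = 4·47 = 188, F = 2·47 + 2 = 96.

188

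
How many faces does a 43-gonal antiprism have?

An antiprism on an n-gon has two n-gon caps and 2n triangles: V = 2·43 = 86, E = 4·43 = 172, F = 2·43 + 2 = 88.
Check: V − E + F = 86 − 172 + 88 = 2.

88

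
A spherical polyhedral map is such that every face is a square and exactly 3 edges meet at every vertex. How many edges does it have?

12

Each face has 4 edges and each edge borders two faces, so 2E = 4F.
Each vertex has degree 3, so 3V = 2E and hence V = 4F/3.
Euler: V − E + F = 2 ⇒ (4F/3) − (4F/2) + F = 2.
Multiply by 6: (8 − 12 + 6)F = 12, i.e. 2F = 12.
So F = 6, E = 4·6/2 = 12, V = 4·6/3 = 8.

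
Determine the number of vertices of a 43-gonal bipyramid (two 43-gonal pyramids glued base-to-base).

45

A bipyramid over an n-gon has 2n triangular faces and n + 2 vertices: V = 43 + 2 = 45, E = 3·43 = 129, F = 2·43 = 86.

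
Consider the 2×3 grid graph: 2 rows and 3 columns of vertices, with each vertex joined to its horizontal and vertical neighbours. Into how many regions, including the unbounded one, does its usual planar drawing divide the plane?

The grid has V = 2·3 = 6 vertices and E = 2·2 + 3·1 = 7 edges.
F = 2 − V + E = 2 − 6 + 7 = 3.

3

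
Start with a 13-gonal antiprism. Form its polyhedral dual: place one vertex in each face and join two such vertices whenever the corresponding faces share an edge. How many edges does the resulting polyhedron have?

The base solid has V = 26, E = 52, F = 28.
The dual swaps V and F and preserves E: V′ = F = 28, E′ = E = 52, F′ = V = 26.

52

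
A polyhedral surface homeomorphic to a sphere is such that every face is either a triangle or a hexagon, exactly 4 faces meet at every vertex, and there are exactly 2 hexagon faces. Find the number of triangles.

Let x be the number of triangles; then F = 2 + x.
Edge–face incidences: 2E = 6·2 + 3·x = 12 + 3x.
Every vertex has degree 4, so 4V = 2E.
Euler: V − E + F = 2 ⇒ (2E)/4 − E + (2 + x) = 2.
Multiply by 8: 2·(2E) − 4·(2E) + 8·(2 + x) = 16, i.e. 16 + 8x − 2·(12 + 3x) = 16.
Collecting terms: 2x − 8 = 16, so 2x = 24, so x = 12.
Then 2E = 12 + 3·12 = 48, so E = 24, V = 2E/4 = 12, F = 2 + 12 = 14.

12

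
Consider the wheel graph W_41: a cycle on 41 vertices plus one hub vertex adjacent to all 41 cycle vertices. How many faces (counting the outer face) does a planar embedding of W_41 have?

W_41 has V = 41 + 1 = 42 vertices and E = 2·41 = 82 edges.
By Euler's formula F = 2 − V + E = 2 − 42 + 82 = 42.

42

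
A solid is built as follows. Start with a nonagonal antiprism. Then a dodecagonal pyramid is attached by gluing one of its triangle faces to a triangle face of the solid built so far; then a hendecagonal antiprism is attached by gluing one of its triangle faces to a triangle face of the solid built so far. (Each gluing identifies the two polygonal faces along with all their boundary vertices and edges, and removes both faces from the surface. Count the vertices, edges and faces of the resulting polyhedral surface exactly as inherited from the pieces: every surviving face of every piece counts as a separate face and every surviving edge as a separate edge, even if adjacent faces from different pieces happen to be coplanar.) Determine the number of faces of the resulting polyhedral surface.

53

A nonagonal antiprism: V=18, E=36, F=20.
Attach a dodecagonal pyramid (V=13, E=24, F=13) along a 3-gon: merge 3 vertices and 3 edges, delete both glued faces → V=28, E=57, F=31.
Attach a hendecagonal antiprism (V=22, E=44, F=24) along a 3-gon: merge 3 vertices and 3 edges, delete both glued faces → V=47, E=98, F=53.
Check: V − E + F = 47 − 98 + 53 = 2.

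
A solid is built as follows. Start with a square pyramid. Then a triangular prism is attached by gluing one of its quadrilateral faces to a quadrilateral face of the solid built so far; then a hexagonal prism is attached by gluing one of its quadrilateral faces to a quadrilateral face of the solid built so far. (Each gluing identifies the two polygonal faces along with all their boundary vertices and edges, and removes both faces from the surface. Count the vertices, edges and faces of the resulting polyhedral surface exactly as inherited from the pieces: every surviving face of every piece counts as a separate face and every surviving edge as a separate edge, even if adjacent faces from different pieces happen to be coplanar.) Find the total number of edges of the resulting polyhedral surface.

A square pyramid: V=5, E=8, F=5.
Attach a triangular prism (V=6, E=9, F=5) along a 4-gon: merge 4 vertices and 4 edges, delete both glued faces → V=7, E=13, F=8.
Attach a hexagonal prism (V=12, E=18, F=8) along a 4-gon: merge 4 vertices and 4 edges, delete both glued faces → V=15, E=27, F=14.
Check: V − E + F = 15 − 27 + 14 = 2.

27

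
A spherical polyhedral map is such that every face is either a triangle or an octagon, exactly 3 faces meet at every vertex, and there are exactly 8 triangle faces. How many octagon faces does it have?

Let x be the number of octagons; then F = 8 + x.
Edge–face incidences: 2E = 3·8 + 8·x = 24 + 8x.
Every vertex has degree 3, so 3V = 2E.
Euler: V − E + F = 2 ⇒ (2E)/3 − E + (8 + x) = 2.
Multiply by 6: 2·(2E) − 3·(2E) + 6·(8 + x) = 12, i.e. 48 + 6x − (24 + 8x) = 12.
Collecting terms: −2x + 24 = 12, so −2x = −12, so x = 6.
Then 2E = 24 + 8·6 = 72, so E = 36, V = 2E/3 = 24, F = 8 + 6 = 14.

6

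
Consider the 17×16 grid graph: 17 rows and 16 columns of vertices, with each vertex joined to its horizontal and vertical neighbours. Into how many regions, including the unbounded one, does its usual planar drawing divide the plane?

241

The grid has V = 17·16 = 272 vertices and E = 17·15 + 16·16 = 511 edges.
F = 2 − V + E = 2 − 272 + 511 = 241.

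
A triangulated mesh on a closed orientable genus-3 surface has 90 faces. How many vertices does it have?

χ = 2 − 2·3 = -4, and every face is a triangle so 3F = 2E.
E = 3·90/2 = 135. Then V = -4 + E − F = -4 + 135 − 90 = 41.

41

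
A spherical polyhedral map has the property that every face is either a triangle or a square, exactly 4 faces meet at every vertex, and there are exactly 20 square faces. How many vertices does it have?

26

Let x be the number of triangles; then F = 20 + x.
Edge–face incidences: 2E = 4·20 + 3·x = 80 + 3x.
Every vertex has degree 4, so 4V = 2E.
Euler: V − E + F = 2 ⇒ (2E)/4 − E + (20 + x) = 2.
Multiply by 8: 2·(2E) − 4·(2E) + 8·(20 + x) = 16, i.e. 160 + 8x − 2·(80 + 3x) = 16.
Collecting terms: 2x = 16, so x = 8.
Then 2E = 80 + 3·8 = 104, so E = 52, V = 2E/4 = 26, F = 20 + 8 = 28.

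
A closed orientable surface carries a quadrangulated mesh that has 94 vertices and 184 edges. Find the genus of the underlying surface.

Every face is a square and each edge borders two faces, so 4F = 2·184, giving F = 92.
χ = V − E + F = 94 − 184 + 92 = 2.
For a closed orientable surface χ = 2 − 2g, so g = (2 − (2))/2 = 0.

0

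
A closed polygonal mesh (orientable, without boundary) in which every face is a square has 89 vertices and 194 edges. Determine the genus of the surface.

5

Every face is a square and each edge borders two faces, so 4F = 2·194, giving F = 97.
χ = V − E + F = 89 − 194 + 97 = -8.
For a closed orientable surface χ = 2 − 2g, so g = (2 − (-8))/2 = 5.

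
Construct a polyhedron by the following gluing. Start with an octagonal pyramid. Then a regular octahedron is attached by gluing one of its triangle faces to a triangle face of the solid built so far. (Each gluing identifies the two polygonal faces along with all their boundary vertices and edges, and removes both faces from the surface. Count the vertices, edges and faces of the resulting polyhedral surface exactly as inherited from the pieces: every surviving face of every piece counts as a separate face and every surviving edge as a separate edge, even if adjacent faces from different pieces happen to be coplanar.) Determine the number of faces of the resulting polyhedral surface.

An octagonal pyramid: V=9, E=16, F=9.
Attach a regular octahedron (V=6, E=12, F=8) along a 3-gon: merge 3 vertices and 3 edges, delete both glued faces → V=12, E=25, F=15.
Check: V − E + F = 12 − 25 + 15 = 2.

15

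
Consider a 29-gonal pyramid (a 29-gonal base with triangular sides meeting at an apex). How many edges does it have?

A pyramid on an n-gon base has one n-gon and n triangles: V = 29 + 1 = 30, E = 2·29 = 58, F = 29 + 1 = 30.
Check: V − E + F = 30 − 58 + 30 = 2.

58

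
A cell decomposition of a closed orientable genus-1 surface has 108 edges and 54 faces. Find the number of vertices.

For a closed orientable surface of genus 1, χ = 2 − 2·1 = 0.
V = 0 + E − F = 0 + 108 − 54 = 54.

54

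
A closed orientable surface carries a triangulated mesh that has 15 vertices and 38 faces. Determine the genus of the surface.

Every face is a triangle, so 2E = 3·38 = 114, giving E = 57.
χ = V − E + F = 15 − 57 + 38 = -4.
For a closed orientable surface χ = 2 − 2g, so g = (2 − (-4))/2 = 3.

3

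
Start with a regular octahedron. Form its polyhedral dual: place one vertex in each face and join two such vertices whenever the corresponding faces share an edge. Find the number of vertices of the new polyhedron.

The base solid has V = 6, E = 12, F = 8.
The dual swaps V and F and preserves E: V′ = F = 8, E′ = E = 12, F′ = V = 6.

8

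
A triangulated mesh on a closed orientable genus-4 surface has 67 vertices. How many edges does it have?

χ = 2 − 2·4 = -6, and every face is a triangle so 3F = 2E.
V − E + F = -6 with E = 3F/2 gives 67 − (3/2 − 1)·F = -6, so F = 146 and E = 219.

219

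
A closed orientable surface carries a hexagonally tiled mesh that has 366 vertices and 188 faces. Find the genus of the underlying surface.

Every face is a hexagon, so 2E = 6·188 = 1128, giving E = 564.
χ = V − E + F = 366 − 564 + 188 = -10.
For a closed orientable surface χ = 2 − 2g, so g = (2 − (-10))/2 = 6.

6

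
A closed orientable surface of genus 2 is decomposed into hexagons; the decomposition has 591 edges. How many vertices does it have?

392

χ = 2 − 2·2 = -2, and every face is a hexagon so 6F = 2E.
F = 2E/6 = 197. Then V = -2 + E − F = -2 + 591 − 197 = 392.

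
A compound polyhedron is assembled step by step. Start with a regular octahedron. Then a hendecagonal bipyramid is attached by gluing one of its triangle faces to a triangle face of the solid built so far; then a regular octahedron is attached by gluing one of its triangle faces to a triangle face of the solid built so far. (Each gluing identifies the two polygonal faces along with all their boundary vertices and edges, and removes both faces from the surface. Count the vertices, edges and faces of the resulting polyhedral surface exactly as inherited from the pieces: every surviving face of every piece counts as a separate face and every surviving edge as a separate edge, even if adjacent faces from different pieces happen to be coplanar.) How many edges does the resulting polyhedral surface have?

A regular octahedron: V=6, E=12, F=8.
Attach a hendecagonal bipyramid (V=13, E=33, F=22) along a 3-gon: merge 3 vertices and 3 edges, delete both glued faces → V=16, E=42, F=28.
Attach a regular octahedron (V=6, E=12, F=8) along a 3-gon: merge 3 vertices and 3 edges, delete both glued faces → V=19, E=51, F=34.
Check: V − E + F = 19 − 51 + 34 = 2.

51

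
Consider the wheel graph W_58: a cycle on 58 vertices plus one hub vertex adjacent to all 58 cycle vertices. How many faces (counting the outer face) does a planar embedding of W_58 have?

W_58 has V = 58 + 1 = 59 vertices and E = 2·58 = 116 edges.
By Euler's formula F = 2 − V + E = 2 − 59 + 116 = 59.

59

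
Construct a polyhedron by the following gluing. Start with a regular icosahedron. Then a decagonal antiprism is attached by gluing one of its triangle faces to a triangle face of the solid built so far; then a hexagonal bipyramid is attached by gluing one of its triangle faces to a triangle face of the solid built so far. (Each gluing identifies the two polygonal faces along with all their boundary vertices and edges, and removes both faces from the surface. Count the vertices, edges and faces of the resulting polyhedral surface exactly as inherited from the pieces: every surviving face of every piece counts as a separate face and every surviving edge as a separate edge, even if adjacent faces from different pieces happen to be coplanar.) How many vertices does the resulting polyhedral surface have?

34

A regular icosahedron: V=12, E=30, F=20.
Attach a decagonal antiprism (V=20, E=40, F=22) along a 3-gon: merge 3 vertices and 3 edges, delete both glued faces → V=29, E=67, F=40.
Attach a hexagonal bipyramid (V=8, E=18, F=12) along a 3-gon: merge 3 vertices and 3 edges, delete both glued faces → V=34, E=82, F=50.
Check: V − E + F = 34 − 82 + 50 = 2.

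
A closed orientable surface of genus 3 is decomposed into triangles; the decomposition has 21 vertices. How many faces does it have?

χ = 2 − 2·3 = -4, and every face is a triangle so 3F = 2E.
V − E + F = -4 with E = 3F/2 gives 21 − (3/2 − 1)·F = -4, so F = 50 and E = 75.

50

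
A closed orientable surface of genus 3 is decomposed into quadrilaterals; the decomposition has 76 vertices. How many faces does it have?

χ = 2 − 2·3 = -4, and every face is a square so 4F = 2E.
V − E + F = -4 with E = 4F/2 gives 76 − (4/2 − 1)·F = -4, so F = 80 and E = 160.

80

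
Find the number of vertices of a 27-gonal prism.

A prism on an n-gon has two n-gon bases and n rectangular sides: V = 2·27 = 54, E = 3·27 = 81, F = 27 + 2 = 29.

54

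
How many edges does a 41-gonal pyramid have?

A pyramid on an n-gon base has one n-gon and n triangles: V = 41 + 1 = 42, E = 2·41 = 82, F = 41 + 1 = 42.

82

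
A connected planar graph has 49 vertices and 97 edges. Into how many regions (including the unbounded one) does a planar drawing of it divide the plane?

50

Euler's formula for a connected plane graph: V − E + F = 2, so F = 2 − 49 + 97 = 50.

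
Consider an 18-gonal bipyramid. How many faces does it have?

36

A bipyramid over an n-gon has 2n triangular faces and n + 2 vertices: V = 18 + 2 = 20, E = 3·18 = 54, F = 2·18 = 36.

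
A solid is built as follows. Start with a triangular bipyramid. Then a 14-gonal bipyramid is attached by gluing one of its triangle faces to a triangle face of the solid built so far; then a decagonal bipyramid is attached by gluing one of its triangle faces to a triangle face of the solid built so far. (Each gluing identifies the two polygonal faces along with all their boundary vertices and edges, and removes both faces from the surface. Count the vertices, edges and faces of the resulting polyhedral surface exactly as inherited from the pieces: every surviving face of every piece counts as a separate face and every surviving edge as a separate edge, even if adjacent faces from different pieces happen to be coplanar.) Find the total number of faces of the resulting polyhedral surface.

50

A triangular bipyramid: V=5, E=9, F=6.
Attach a 14-gonal bipyramid (V=16, E=42, F=28) along a 3-gon: merge 3 vertices and 3 edges, delete both glued faces → V=18, E=48, F=32.
Attach a decagonal bipyramid (V=12, E=30, F=20) along a 3-gon: merge 3 vertices and 3 edges, delete both glued faces → V=27, E=75, F=50.
Check: V − E + F = 27 − 75 + 50 = 2.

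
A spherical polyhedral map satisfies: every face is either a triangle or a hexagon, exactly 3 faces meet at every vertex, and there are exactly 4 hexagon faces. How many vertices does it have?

12

Let x be the number of triangles; then F = 4 + x.
Edge–face incidences: 2E = 6·4 + 3·x = 24 + 3x.
Every vertex has degree 3, so 3V = 2E.
Euler: V − E + F = 2 ⇒ (2E)/3 − E + (4 + x) = 2.
Multiply by 6: 2·(2E) − 3·(2E) + 6·(4 + x) = 12, i.e. 24 + 6x − (24 + 3x) = 12.
Collecting terms: 3x = 12, so x = 4.
Then 2E = 24 + 3·4 = 36, so E = 18, V = 2E/3 = 12, F = 4 + 4 = 8.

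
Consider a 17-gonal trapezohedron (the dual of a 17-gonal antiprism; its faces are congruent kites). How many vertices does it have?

36

The n-trapezohedron (dual of the n-antiprism) has V = 2·17 + 2 = 36, E = 4·17 = 68, F = 2·17 = 34.
Check: V − E + F = 36 − 68 + 34 = 2.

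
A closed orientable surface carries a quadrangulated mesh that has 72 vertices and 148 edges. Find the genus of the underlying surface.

Every face is a square and each edge borders two faces, so 4F = 2·148, giving F = 74.
χ = V − E + F = 72 − 148 + 74 = -2.
For a closed orientable surface χ = 2 − 2g, so g = (2 − (-2))/2 = 2.

2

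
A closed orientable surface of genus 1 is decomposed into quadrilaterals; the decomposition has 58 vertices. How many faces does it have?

58

χ = 2 − 2·1 = 0, and every face is a square so 4F = 2E.
V − E + F = 0 with E = 4F/2 gives 58 − (4/2 − 1)·F = 0, so F = 58 and E = 116.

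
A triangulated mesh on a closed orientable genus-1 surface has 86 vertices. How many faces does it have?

χ = 2 − 2·1 = 0, and every face is a triangle so 3F = 2E.
V − E + F = 0 with E = 3F/2 gives 86 − (3/2 − 1)·F = 0, so F = 172 and E = 258.

172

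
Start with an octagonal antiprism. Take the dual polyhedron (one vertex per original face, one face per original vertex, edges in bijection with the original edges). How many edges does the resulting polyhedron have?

The base solid has V = 16, E = 32, F = 18.
The dual swaps V and F and preserves E: V′ = F = 18, E′ = E = 32, F′ = V = 16.

32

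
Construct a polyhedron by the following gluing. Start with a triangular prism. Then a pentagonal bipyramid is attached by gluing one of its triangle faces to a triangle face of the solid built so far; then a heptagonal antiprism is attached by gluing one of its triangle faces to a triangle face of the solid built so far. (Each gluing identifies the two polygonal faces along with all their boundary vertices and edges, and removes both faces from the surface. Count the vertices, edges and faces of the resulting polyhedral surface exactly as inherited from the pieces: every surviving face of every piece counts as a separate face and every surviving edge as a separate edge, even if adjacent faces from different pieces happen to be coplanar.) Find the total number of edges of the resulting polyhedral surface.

A triangular prism: V=6, E=9, F=5.
Attach a pentagonal bipyramid (V=7, E=15, F=10) along a 3-gon: merge 3 vertices and 3 edges, delete both glued faces → V=10, E=21, F=13.
Attach a heptagonal antiprism (V=14, E=28, F=16) along a 3-gon: merge 3 vertices and 3 edges, delete both glued faces → V=21, E=46, F=27.
Check: V − E + F = 21 − 46 + 27 = 2.

46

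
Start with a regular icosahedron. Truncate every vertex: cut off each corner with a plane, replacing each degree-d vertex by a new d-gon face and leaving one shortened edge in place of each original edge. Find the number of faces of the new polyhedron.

32

The base solid has V = 12, E = 30, F = 20.
Truncation replaces each original edge-end by a new vertex, so V′ = 2E = 60.
Each original edge survives, and each old vertex of degree d contributes d new edges; summing degrees gives Σd = 2E, so E′ = E + 2E = 3E = 90.
Each original face survives and each original vertex becomes one new face: F′ = F + V = 32.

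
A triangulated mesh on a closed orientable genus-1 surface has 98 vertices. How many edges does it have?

294

χ = 2 − 2·1 = 0, and every face is a triangle so 3F = 2E.
V − E + F = 0 with E = 3F/2 gives 98 − (3/2 − 1)·F = 0, so F = 196 and E = 294.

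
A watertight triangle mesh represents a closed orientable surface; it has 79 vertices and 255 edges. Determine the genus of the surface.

Every face is a triangle and each edge borders two faces, so 3F = 2·255, giving F = 170.
χ = V − E + F = 79 − 255 + 170 = -6.
For a closed orientable surface χ = 2 − 2g, so g = (2 − (-6))/2 = 4.

4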